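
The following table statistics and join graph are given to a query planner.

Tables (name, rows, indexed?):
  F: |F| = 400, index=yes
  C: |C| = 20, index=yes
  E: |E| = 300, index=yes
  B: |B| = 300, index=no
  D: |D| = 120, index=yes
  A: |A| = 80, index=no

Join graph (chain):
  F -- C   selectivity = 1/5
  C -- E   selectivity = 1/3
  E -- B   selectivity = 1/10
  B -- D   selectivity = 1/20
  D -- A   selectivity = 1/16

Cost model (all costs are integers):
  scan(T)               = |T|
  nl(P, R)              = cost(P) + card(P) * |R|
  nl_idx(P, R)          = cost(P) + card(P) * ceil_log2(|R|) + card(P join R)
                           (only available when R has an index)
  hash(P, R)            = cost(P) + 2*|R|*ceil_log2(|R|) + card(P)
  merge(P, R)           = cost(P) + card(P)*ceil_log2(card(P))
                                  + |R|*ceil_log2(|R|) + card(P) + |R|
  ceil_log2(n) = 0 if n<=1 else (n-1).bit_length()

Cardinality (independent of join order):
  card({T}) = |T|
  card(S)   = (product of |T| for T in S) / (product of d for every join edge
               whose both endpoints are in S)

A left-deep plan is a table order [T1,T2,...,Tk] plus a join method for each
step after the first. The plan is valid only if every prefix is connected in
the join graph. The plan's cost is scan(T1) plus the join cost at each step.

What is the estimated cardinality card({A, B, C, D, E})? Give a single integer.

1800000

Tables in S: A(80), B(300), C(20), D(120), E(300)
Edges inside S: C-E(d=3), E-B(d=10), B-D(d=20), D-A(d=16)
numerator = 80 * 300 * 20 * 120 * 300 = 17280000000
denominator = 3 * 10 * 20 * 16 = 9600
card(S) = 17280000000 / 9600 = 1800000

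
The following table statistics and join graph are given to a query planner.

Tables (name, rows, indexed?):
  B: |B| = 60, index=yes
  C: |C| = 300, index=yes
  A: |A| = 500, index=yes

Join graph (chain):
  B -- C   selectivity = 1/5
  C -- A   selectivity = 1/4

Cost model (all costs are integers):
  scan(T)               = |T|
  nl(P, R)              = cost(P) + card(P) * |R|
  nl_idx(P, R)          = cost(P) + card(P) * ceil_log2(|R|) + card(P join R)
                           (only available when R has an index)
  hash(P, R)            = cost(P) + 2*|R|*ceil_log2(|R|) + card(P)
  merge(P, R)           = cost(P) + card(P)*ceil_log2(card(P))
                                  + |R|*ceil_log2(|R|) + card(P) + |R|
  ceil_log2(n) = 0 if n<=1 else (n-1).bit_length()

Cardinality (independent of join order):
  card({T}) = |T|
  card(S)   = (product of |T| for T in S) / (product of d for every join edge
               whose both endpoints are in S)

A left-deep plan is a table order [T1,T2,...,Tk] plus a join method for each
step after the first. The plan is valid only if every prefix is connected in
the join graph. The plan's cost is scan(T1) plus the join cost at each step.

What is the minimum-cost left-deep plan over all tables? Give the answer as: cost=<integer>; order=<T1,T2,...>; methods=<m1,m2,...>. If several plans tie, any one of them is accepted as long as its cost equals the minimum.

cost=13920; order=C,B,A; methods=hash,hash

Selinger DP (subsets sized 1..n):
  {B}: scan cost=60, card=60
  {C}: scan cost=300, card=300
  {A}: scan cost=500, card=500
  {BC}: card=3600; try (B,hash)→1320, (C,merge)→3480, (B,merge)→3720, (C,nl_idx)→4200, (C,hash)→5520, (B,nl_idx)→5700 …(+2); best=1320 via (B,hash)
  {AC}: card=37500; try (C,hash)→6400, (A,merge)→8300, (C,merge)→8500, (A,hash)→9600, (A,nl_idx)→40500, (C,nl_idx)→42500 …(+2); best=6400 via (C,hash)
  {ABC}: card=450000; try (A,hash)→13920, (B,hash)→44620, (A,merge)→53120, (A,nl_idx)→483720, (B,merge)→644320, (B,nl_idx)→681400 …(+2); best=13920 via (A,hash)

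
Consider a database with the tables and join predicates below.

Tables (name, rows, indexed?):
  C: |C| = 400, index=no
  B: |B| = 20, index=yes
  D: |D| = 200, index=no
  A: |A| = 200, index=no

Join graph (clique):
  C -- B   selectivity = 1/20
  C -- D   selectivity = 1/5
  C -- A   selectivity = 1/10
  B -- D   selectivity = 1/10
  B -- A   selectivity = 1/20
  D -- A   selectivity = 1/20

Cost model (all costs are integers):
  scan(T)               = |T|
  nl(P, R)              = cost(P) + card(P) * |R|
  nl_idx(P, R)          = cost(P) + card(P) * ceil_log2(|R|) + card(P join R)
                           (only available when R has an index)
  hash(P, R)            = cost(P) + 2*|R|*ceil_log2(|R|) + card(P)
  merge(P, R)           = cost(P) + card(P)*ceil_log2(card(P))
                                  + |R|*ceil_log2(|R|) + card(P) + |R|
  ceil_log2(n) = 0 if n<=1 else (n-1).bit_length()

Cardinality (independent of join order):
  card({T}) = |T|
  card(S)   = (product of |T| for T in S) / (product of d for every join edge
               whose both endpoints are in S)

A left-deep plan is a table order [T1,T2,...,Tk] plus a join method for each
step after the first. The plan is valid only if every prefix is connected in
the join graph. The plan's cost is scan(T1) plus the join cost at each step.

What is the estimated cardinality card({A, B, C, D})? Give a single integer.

Tables in S: A(200), B(20), C(400), D(200)
Edges inside S: C-B(d=20), C-D(d=5), C-A(d=10), B-D(d=10), B-A(d=20), D-A(d=20)
numerator = 200 * 20 * 400 * 200 = 320000000
denominator = 20 * 5 * 10 * 10 * 20 * 20 = 4000000
card(S) = 320000000 / 4000000 = 80

80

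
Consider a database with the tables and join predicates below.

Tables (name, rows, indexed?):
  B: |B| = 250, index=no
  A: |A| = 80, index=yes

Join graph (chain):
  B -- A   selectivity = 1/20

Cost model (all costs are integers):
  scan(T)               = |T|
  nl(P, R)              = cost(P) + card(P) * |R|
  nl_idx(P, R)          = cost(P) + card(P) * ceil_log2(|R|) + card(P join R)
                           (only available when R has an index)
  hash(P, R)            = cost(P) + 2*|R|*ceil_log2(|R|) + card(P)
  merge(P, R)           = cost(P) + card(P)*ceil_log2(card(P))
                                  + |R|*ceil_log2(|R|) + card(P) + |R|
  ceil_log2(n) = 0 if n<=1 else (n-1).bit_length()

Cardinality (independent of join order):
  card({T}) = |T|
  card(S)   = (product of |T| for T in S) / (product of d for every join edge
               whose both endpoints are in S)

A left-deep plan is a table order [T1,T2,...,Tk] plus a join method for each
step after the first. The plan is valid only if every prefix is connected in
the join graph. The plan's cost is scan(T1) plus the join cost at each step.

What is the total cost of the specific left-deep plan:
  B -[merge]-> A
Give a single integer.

3140

step 1: scan B: cost=250, card=250
step 2: join A via merge
    card(P join A) = 250*80/(20) = 1000
    cost = 250 + 250*8 + 80*7 + 250 + 80 = 3140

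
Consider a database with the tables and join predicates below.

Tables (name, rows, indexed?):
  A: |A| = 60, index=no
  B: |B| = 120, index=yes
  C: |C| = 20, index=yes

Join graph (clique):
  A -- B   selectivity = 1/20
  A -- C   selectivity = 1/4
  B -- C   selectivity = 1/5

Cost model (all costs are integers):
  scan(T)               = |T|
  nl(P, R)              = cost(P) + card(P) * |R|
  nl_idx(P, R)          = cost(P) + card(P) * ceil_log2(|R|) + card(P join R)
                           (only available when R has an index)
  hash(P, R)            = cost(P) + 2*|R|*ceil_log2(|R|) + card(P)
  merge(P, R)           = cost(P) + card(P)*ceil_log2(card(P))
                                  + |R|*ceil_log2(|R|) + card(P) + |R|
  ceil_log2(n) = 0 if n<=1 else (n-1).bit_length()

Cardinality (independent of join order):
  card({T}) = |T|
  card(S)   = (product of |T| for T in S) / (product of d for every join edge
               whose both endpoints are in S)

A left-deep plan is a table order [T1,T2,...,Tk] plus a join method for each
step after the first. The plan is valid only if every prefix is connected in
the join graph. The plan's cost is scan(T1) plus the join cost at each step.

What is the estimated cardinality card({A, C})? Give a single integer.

Tables in S: A(60), C(20)
Edges inside S: A-C(d=4)
numerator = 60 * 20 = 1200
denominator = 4 = 4
card(S) = 1200 / 4 = 300

300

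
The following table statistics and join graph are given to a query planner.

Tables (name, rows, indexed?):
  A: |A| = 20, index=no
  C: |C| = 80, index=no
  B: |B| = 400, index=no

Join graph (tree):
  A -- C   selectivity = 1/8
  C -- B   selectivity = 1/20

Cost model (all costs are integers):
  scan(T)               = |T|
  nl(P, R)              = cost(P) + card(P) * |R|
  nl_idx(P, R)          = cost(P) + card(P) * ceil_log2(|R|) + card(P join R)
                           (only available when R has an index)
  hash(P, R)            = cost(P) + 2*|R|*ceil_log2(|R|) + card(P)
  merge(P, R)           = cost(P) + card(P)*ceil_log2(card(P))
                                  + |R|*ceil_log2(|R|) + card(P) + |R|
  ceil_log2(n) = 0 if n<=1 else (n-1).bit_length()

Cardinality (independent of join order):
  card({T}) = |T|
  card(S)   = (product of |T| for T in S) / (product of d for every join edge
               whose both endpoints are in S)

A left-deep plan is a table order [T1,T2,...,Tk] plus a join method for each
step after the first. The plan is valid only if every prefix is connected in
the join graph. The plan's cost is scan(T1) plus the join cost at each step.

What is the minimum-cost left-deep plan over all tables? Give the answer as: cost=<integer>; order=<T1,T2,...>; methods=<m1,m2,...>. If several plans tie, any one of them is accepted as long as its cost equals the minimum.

Selinger DP (subsets sized 1..n):
  {A}: scan cost=20, card=20
  {C}: scan cost=80, card=80
  {B}: scan cost=400, card=400
  {AC}: card=200; try (A,hash)→360, (C,merge)→780, (A,merge)→840, (C,hash)→1160, (C,nl)→1620, (A,nl)→1680; best=360 via (A,hash)
  {BC}: card=1600; try (C,hash)→1920, (B,merge)→4720, (C,merge)→5040, (B,hash)→7360, (B,nl)→32080, (C,nl)→32400; best=1920 via (C,hash)
  {ABC}: card=4000; try (A,hash)→3720, (B,merge)→6160, (B,hash)→7760, (A,merge)→21240, (A,nl)→33920, (B,nl)→80360; best=3720 via (A,hash)

cost=3720; order=B,C,A; methods=hash,hash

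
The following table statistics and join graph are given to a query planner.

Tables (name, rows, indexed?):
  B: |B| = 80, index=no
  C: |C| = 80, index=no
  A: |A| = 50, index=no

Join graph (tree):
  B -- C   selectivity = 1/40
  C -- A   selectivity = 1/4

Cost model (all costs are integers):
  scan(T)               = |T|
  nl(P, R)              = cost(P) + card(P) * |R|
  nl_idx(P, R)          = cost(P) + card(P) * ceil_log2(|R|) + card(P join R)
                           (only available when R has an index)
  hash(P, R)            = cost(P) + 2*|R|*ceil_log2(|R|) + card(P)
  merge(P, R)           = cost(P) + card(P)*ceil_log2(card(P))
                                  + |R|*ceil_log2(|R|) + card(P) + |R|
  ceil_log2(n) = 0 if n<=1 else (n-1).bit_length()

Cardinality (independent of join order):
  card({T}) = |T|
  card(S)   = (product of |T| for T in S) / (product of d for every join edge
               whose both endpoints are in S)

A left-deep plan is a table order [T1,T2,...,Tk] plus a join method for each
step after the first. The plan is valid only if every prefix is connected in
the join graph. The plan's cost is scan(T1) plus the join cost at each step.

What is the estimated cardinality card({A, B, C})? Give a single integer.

Tables in S: A(50), B(80), C(80)
Edges inside S: B-C(d=40), C-A(d=4)
numerator = 50 * 80 * 80 = 320000
denominator = 40 * 4 = 160
card(S) = 320000 / 160 = 2000

2000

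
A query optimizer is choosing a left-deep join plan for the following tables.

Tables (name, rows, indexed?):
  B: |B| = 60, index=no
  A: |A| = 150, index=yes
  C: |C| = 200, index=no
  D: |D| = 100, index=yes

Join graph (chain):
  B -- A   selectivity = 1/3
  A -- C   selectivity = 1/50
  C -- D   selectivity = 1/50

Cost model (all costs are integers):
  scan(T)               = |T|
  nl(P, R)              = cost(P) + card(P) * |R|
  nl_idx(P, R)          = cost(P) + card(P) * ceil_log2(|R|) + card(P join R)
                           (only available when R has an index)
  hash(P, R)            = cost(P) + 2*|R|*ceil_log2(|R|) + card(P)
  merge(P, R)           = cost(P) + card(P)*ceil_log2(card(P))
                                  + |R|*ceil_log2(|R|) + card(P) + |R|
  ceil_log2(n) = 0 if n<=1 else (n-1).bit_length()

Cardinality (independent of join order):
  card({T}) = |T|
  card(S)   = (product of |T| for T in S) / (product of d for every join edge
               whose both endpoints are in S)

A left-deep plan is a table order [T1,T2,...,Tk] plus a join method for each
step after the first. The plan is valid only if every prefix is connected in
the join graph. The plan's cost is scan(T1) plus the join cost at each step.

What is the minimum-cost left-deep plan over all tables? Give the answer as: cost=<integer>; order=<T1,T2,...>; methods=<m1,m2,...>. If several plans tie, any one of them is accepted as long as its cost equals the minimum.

Selinger DP (subsets sized 1..n):
  {B}: scan cost=60, card=60
  {A}: scan cost=150, card=150
  {C}: scan cost=200, card=200
  {D}: scan cost=100, card=100
  {AB}: card=3000; try (B,hash)→1020, (A,merge)→1830, (B,merge)→1920, (A,hash)→2520, (A,nl_idx)→3540, (A,nl)→9060 …(+1); best=1020 via (B,hash)
  {AC}: card=600; try (A,nl_idx)→2400, (A,hash)→2800, (C,merge)→3300, (A,merge)→3350, (C,hash)→3500, (C,nl)→30150 …(+1); best=2400 via (A,nl_idx)
  {CD}: card=400; try (D,hash)→1800, (D,nl_idx)→2000, (C,merge)→2700, (D,merge)→2800, (C,hash)→3400, (C,nl)→20100 …(+1); best=1800 via (D,hash)
  {ABC}: card=12000; try (B,hash)→3720, (C,hash)→7220, (B,merge)→9420, (B,nl)→38400, (C,merge)→41820, (C,nl)→601020; best=3720 via (B,hash)
  {ACD}: card=1200; try (D,hash)→4400, (A,hash)→4600, (A,nl_idx)→6200, (A,merge)→7150, (D,nl_idx)→7800, (D,merge)→9800 …(+2); best=4400 via (D,hash)
  {ABCD}: card=24000; try (B,hash)→6320, (D,hash)→17120, (B,merge)→19220, (B,nl)→76400, (D,nl_idx)→111720, (D,merge)→184520 …(+1); best=6320 via (B,hash)

cost=6320; order=C,A,D,B; methods=nl_idx,hash,hash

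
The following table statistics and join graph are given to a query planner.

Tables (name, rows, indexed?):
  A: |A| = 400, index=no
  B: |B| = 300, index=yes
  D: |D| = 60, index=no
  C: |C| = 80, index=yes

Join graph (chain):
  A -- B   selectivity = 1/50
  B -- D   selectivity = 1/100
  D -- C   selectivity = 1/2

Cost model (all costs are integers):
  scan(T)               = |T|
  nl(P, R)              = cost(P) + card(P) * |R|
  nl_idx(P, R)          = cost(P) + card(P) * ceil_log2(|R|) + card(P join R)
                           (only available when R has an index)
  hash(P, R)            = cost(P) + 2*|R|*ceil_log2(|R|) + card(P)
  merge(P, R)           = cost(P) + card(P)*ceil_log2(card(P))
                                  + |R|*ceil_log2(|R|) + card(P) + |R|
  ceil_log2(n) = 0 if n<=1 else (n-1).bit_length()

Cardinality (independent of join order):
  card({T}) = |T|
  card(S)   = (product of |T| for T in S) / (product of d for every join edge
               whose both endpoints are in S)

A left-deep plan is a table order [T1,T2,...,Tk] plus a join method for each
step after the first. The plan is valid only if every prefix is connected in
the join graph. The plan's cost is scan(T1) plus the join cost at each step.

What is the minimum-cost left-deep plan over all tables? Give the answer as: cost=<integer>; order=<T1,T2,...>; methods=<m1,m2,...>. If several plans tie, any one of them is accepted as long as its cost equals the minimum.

Selinger DP (subsets sized 1..n):
  {A}: scan cost=400, card=400
  {B}: scan cost=300, card=300
  {D}: scan cost=60, card=60
  {C}: scan cost=80, card=80
  {AB}: card=2400; try (B,hash)→6200, (B,nl_idx)→6400, (A,merge)→7300, (B,merge)→7400, (A,hash)→7800, (A,nl)→120300 …(+1); best=6200 via (B,hash)
  {BD}: card=180; try (B,nl_idx)→780, (D,hash)→1320, (B,merge)→3480, (D,merge)→3720, (B,hash)→5520, (B,nl)→18060 …(+1); best=780 via (B,nl_idx)
  {CD}: card=2400; try (D,hash)→880, (C,merge)→1120, (D,merge)→1140, (C,hash)→1240, (C,nl_idx)→2880, (C,nl)→4860 …(+1); best=880 via (D,hash)
  {ABD}: card=1440; try (A,merge)→6400, (A,hash)→8160, (D,hash)→9320, (D,merge)→37820, (A,nl)→72780, (D,nl)→150200; best=6400 via (A,merge)
  {BCD}: card=7200; try (C,hash)→2080, (C,merge)→3040, (B,hash)→8680, (C,nl_idx)→9240, (C,nl)→15180, (B,nl_idx)→29680 …(+2); best=2080 via (C,hash)
  {ABCD}: card=57600; try (C,hash)→8960, (A,hash)→16480, (C,merge)→24320, (C,nl_idx)→74080, (A,merge)→106880, (C,nl)→121600 …(+1); best=8960 via (C,hash)

cost=8960; order=D,B,A,C; methods=nl_idx,merge,hash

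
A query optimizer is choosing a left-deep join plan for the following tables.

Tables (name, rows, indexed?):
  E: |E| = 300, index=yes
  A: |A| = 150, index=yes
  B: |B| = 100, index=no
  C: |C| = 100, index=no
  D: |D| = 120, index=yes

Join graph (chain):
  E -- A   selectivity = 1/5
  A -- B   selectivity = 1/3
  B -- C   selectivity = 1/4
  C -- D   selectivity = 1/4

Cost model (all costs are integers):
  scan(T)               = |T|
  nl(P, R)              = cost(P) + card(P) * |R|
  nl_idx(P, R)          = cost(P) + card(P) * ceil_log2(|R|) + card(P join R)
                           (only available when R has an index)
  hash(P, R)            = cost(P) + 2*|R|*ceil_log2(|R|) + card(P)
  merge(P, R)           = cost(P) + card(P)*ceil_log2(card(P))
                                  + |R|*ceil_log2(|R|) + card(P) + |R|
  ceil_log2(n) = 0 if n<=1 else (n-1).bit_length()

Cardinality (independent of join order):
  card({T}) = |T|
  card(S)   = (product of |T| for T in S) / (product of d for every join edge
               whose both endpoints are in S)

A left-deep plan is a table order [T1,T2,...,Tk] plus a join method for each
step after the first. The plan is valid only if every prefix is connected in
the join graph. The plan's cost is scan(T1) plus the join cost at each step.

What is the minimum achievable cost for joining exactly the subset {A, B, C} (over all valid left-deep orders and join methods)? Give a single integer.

6500

Selinger DP over subsets of {A,B,C}:
  {A}: scan cost=150, card=150
  {B}: scan cost=100, card=100
  {C}: scan cost=100, card=100
  {AB}: card=5000; try (B,hash)→1700, (A,merge)→2250, (B,merge)→2300, (A,hash)→2600, (A,nl_idx)→5900, (A,nl)→15100 …(+1); best=1700 via (B,hash)
  {BC}: card=2500; try (C,hash)→1600, (B,hash)→1600, (C,merge)→1700, (B,merge)→1700, (C,nl)→10100, (B,nl)→10100; best=1600 via (C,hash)
  {ABC}: card=125000; try (A,hash)→6500, (C,hash)→8100, (A,merge)→35450, (C,merge)→72500, (A,nl_idx)→146600, (A,nl)→376600 …(+1); best=6500 via (A,hash)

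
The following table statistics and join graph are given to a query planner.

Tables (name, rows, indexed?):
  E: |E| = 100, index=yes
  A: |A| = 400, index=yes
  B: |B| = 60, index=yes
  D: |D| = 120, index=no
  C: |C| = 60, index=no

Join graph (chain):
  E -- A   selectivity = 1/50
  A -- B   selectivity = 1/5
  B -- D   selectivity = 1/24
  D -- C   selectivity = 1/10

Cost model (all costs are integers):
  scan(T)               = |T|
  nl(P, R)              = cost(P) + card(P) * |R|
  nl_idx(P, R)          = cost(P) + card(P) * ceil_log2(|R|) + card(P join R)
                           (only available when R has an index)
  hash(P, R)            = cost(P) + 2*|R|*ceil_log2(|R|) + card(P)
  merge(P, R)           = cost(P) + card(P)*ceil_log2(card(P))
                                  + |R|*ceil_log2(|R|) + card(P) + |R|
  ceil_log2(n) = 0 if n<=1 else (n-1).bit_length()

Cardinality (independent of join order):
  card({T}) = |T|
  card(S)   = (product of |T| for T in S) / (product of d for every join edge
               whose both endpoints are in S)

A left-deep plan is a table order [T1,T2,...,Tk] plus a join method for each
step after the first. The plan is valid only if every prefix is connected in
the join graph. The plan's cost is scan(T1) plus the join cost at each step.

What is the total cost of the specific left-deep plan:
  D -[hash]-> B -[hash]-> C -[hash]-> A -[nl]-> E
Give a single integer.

step 1: scan D: cost=120, card=120
step 2: join B via hash
    card(P join B) = 120*60/(24) = 300
    cost = 120 + 2*60*6 + 120 = 960
step 3: join C via hash
    card(P join C) = 300*60/(10) = 1800
    cost = 960 + 2*60*6 + 300 = 1980
step 4: join A via hash
    card(P join A) = 1800*400/(5) = 144000
    cost = 1980 + 2*400*9 + 1800 = 10980
step 5: join E via nl
    card(P join E) = 144000*100/(50) = 288000
    cost = 10980 + 144000*100 = 14410980

14410980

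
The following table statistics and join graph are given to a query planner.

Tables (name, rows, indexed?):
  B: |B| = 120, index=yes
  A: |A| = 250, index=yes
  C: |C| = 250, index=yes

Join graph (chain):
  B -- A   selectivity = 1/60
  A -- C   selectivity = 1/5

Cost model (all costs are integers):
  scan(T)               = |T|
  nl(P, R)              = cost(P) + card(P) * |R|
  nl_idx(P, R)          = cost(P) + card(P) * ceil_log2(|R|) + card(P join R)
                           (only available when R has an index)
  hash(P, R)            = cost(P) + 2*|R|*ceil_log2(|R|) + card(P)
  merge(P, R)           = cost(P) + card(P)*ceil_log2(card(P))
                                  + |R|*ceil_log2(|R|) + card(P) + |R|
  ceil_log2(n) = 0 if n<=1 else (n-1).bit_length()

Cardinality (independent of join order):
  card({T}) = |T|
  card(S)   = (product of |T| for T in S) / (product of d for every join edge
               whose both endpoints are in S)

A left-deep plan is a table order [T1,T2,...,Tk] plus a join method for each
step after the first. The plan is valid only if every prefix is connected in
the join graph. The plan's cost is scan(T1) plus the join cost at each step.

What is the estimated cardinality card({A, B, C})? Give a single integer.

Tables in S: A(250), B(120), C(250)
Edges inside S: B-A(d=60), A-C(d=5)
numerator = 250 * 120 * 250 = 7500000
denominator = 60 * 5 = 300
card(S) = 7500000 / 300 = 25000

25000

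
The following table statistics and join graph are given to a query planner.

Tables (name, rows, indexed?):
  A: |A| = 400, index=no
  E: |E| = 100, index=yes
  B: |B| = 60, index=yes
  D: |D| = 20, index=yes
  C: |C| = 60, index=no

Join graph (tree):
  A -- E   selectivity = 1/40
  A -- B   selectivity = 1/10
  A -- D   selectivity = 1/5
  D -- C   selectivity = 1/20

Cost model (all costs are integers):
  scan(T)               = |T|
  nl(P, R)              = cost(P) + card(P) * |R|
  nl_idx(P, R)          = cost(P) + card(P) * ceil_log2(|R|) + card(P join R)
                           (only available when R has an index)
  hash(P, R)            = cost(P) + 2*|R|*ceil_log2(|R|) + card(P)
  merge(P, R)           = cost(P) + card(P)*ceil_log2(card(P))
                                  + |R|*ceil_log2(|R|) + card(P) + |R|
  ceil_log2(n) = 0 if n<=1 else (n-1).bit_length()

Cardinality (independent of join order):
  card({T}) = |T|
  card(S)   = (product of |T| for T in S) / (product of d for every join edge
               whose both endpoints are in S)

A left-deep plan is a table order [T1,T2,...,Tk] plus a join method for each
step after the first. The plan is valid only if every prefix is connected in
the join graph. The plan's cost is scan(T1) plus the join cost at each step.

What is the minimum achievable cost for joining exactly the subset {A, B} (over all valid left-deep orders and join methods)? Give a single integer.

1520

Selinger DP over subsets of {A,B}:
  {A}: scan cost=400, card=400
  {B}: scan cost=60, card=60
  {AB}: card=2400; try (B,hash)→1520, (A,merge)→4480, (B,merge)→4820, (B,nl_idx)→5200, (A,hash)→7320, (A,nl)→24060 …(+1); best=1520 via (B,hash)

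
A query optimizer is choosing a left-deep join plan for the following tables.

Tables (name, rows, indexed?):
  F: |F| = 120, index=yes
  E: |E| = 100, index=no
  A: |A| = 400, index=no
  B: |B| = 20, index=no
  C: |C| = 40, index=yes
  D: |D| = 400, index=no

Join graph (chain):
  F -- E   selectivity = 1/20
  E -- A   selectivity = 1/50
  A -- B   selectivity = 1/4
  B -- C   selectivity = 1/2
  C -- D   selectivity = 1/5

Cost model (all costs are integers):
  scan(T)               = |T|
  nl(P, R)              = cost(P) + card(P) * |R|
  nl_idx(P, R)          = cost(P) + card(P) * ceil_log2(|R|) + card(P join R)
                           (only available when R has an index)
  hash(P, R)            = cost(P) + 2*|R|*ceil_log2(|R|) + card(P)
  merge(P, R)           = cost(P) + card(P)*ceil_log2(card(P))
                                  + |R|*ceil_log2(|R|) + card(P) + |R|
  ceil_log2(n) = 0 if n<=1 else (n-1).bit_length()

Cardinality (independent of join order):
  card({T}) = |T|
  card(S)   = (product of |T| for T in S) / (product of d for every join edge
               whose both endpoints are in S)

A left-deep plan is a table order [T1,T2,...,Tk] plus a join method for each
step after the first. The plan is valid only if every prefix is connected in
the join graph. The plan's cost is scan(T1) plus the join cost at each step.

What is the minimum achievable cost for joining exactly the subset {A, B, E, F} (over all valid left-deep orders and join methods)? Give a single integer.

Selinger DP over subsets of {A,B,E,F}:
  {F}: scan cost=120, card=120
  {E}: scan cost=100, card=100
  {A}: scan cost=400, card=400
  {B}: scan cost=20, card=20
  {EF}: card=600; try (F,nl_idx)→1400, (E,hash)→1640, (F,merge)→1860, (F,hash)→1880, (E,merge)→1880, (F,nl)→12100 …(+1); best=1400 via (F,nl_idx)
  {AE}: card=800; try (E,hash)→2200, (A,merge)→4900, (E,merge)→5200, (A,hash)→7400, (A,nl)→40100, (E,nl)→40400; best=2200 via (E,hash)
  {AB}: card=2000; try (B,hash)→1000, (A,merge)→4140, (B,merge)→4520, (A,hash)→7240, (A,nl)→8020, (B,nl)→8400; best=1000 via (B,hash)
  {AEF}: card=4800; try (F,hash)→4680, (A,hash)→9200, (F,merge)→11960, (A,merge)→12000, (F,nl_idx)→12600, (F,nl)→98200 …(+1); best=4680 via (F,hash)
  {ABE}: card=4000; try (B,hash)→3200, (E,hash)→4400, (B,merge)→11120, (B,nl)→18200, (E,merge)→25800, (E,nl)→201000; best=3200 via (B,hash)
  {ABEF}: card=24000; try (F,hash)→8880, (B,hash)→9680, (F,nl_idx)→55200, (F,merge)→56160, (B,merge)→72000, (B,nl)→100680 …(+1); best=8880 via (F,hash)

8880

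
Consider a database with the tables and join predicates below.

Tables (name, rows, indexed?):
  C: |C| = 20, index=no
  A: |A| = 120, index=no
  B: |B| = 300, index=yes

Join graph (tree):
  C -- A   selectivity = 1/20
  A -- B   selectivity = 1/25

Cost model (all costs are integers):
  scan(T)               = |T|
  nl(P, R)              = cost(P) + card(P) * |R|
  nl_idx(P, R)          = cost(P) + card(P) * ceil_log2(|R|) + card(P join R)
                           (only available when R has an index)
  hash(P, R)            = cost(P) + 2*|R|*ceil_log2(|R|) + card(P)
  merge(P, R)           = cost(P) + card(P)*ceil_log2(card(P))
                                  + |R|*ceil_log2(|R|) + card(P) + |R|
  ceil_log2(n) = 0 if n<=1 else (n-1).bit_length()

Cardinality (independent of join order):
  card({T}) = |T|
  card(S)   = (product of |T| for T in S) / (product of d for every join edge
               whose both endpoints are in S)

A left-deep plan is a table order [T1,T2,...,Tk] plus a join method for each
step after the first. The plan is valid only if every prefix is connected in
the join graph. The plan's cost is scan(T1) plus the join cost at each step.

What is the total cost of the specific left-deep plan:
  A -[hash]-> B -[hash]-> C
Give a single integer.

step 1: scan A: cost=120, card=120
step 2: join B via hash
    card(P join B) = 120*300/(25) = 1440
    cost = 120 + 2*300*9 + 120 = 5640
step 3: join C via hash
    card(P join C) = 1440*20/(20) = 1440
    cost = 5640 + 2*20*5 + 1440 = 7280

7280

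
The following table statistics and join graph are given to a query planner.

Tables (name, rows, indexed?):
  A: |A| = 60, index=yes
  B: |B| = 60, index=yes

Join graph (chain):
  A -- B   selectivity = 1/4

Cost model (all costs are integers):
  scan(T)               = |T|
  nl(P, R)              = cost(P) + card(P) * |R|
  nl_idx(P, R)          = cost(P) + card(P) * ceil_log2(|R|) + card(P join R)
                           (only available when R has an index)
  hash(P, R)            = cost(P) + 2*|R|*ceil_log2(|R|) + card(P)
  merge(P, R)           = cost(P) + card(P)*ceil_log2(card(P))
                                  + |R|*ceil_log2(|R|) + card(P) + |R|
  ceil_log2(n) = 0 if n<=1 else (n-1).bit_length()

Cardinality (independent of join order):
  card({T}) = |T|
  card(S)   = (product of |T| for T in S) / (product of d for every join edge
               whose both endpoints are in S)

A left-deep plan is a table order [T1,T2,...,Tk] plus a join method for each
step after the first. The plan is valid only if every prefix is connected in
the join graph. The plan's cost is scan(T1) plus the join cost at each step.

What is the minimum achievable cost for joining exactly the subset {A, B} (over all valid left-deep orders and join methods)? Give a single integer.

840

Selinger DP over subsets of {A,B}:
  {A}: scan cost=60, card=60
  {B}: scan cost=60, card=60
  {AB}: card=900; try (B,hash)→840, (A,hash)→840, (B,merge)→900, (A,merge)→900, (B,nl_idx)→1320, (A,nl_idx)→1320 …(+2); best=840 via (B,hash)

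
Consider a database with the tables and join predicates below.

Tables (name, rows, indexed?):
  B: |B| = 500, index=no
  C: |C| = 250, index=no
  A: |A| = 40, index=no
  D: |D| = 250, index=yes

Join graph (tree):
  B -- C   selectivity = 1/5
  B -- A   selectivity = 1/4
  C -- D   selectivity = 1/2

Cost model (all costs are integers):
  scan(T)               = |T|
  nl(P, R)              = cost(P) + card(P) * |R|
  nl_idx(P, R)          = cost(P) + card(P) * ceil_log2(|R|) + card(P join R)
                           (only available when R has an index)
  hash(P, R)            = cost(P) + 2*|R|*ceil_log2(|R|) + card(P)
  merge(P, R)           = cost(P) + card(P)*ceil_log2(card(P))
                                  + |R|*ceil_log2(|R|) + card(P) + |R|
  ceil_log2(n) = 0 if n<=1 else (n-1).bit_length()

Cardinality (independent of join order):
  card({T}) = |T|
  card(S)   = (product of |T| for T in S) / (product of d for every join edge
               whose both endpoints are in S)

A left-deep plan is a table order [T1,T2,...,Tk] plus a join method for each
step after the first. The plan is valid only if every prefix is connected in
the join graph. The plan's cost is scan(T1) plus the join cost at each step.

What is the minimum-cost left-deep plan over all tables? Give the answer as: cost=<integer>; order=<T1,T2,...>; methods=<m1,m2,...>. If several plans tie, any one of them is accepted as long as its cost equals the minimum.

Selinger DP (subsets sized 1..n):
  {B}: scan cost=500, card=500
  {C}: scan cost=250, card=250
  {A}: scan cost=40, card=40
  {D}: scan cost=250, card=250
  {BC}: card=25000; try (C,hash)→5000, (B,merge)→7500, (C,merge)→7750, (B,hash)→9500, (B,nl)→125250, (C,nl)→125500; best=5000 via (C,hash)
  {AB}: card=5000; try (A,hash)→1480, (B,merge)→5320, (A,merge)→5780, (B,hash)→9080, (B,nl)→20040, (A,nl)→20500; best=1480 via (A,hash)
  {CD}: card=31250; try (D,hash)→4500, (C,hash)→4500, (D,merge)→4750, (C,merge)→4750, (D,nl_idx)→33500, (D,nl)→62750 …(+1); best=4500 via (D,hash)
  {ABC}: card=250000; try (C,hash)→10480, (A,hash)→30480, (C,merge)→73730, (A,merge)→405280, (A,nl)→1005000, (C,nl)→1251480; best=10480 via (C,hash)
  {BCD}: card=3125000; try (D,hash)→34000, (B,hash)→44750, (D,merge)→407250, (B,merge)→509500, (D,nl_idx)→3330000, (D,nl)→6255000 …(+1); best=34000 via (D,hash)
  {ABCD}: card=31250000; try (D,hash)→264480, (A,hash)→3159480, (D,merge)→4762730, (D,nl_idx)→33260480, (D,nl)→62510480, (A,merge)→71909280 …(+1); best=264480 via (D,hash)

cost=264480; order=B,A,C,D; methods=hash,hash,hash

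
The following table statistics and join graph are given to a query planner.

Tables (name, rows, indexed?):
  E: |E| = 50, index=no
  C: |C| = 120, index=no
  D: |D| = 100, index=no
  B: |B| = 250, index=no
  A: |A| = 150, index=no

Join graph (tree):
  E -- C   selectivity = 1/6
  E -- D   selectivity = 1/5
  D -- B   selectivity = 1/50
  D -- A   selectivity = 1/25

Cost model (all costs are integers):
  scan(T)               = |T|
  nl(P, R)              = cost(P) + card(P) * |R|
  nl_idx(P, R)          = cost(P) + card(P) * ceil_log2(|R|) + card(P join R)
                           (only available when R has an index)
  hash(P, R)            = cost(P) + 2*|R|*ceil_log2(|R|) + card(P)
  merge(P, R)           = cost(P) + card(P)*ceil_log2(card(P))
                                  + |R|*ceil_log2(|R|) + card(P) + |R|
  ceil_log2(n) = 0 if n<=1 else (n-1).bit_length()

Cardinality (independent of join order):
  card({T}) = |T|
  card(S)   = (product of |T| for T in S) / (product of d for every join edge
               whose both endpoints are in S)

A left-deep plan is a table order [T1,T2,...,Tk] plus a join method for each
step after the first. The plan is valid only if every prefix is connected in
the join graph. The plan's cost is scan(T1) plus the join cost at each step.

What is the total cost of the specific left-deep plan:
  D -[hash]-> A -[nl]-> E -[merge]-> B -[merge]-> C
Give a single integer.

599810

step 1: scan D: cost=100, card=100
step 2: join A via hash
    card(P join A) = 100*150/(25) = 600
    cost = 100 + 2*150*8 + 100 = 2600
step 3: join E via nl
    card(P join E) = 600*50/(5) = 6000
    cost = 2600 + 600*50 = 32600
step 4: join B via merge
    card(P join B) = 6000*250/(50) = 30000
    cost = 32600 + 6000*13 + 250*8 + 6000 + 250 = 118850
step 5: join C via merge
    card(P join C) = 30000*120/(6) = 600000
    cost = 118850 + 30000*15 + 120*7 + 30000 + 120 = 599810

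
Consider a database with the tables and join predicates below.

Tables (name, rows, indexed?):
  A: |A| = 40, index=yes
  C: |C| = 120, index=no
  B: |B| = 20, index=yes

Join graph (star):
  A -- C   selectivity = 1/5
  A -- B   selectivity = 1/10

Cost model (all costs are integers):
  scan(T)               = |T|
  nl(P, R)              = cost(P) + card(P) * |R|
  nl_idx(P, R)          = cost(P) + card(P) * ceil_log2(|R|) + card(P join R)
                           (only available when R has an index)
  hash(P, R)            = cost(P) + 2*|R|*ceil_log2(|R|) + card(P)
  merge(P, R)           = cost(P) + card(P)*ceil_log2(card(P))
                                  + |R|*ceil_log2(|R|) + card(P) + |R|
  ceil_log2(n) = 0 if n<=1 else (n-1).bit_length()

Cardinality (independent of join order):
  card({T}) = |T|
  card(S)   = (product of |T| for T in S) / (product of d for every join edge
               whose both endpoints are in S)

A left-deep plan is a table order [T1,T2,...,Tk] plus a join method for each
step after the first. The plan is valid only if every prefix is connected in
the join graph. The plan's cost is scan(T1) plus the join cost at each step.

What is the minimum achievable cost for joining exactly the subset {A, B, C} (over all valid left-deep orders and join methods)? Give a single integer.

1820

Selinger DP over subsets of {A,B,C}:
  {A}: scan cost=40, card=40
  {C}: scan cost=120, card=120
  {B}: scan cost=20, card=20
  {AC}: card=960; try (A,hash)→720, (C,merge)→1280, (A,merge)→1360, (C,hash)→1760, (A,nl_idx)→1800, (C,nl)→4840 …(+1); best=720 via (A,hash)
  {AB}: card=80; try (A,nl_idx)→220, (B,hash)→280, (B,nl_idx)→320, (A,merge)→420, (B,merge)→440, (A,hash)→520 …(+2); best=220 via (A,nl_idx)
  {ABC}: card=1920; try (C,merge)→1820, (B,hash)→1880, (C,hash)→1980, (B,nl_idx)→7440, (C,nl)→9820, (B,merge)→11400 …(+1); best=1820 via (C,merge)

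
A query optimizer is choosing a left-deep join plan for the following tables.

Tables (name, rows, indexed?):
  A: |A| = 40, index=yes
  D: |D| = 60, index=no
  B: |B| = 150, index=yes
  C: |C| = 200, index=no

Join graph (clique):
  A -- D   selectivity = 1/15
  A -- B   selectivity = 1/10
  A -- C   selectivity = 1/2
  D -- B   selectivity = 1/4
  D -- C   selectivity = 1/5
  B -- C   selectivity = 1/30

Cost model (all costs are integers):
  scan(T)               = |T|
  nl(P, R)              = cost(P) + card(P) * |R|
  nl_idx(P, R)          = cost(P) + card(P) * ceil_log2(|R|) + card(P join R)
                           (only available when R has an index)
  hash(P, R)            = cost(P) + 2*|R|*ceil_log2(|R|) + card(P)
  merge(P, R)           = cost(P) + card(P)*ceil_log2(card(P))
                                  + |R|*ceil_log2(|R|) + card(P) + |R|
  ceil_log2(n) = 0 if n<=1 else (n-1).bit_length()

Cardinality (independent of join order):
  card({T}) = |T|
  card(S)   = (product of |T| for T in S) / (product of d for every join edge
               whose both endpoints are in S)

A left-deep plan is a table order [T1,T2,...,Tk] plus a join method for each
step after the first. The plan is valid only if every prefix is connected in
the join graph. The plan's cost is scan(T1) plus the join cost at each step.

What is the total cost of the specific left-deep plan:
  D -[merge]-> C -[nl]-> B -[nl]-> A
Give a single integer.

step 1: scan D: cost=60, card=60
step 2: join C via merge
    card(P join C) = 60*200/(5) = 2400
    cost = 60 + 60*6 + 200*8 + 60 + 200 = 2280
step 3: join B via nl
    card(P join B) = 2400*150/(4*30) = 3000
    cost = 2280 + 2400*150 = 362280
step 4: join A via nl
    card(P join A) = 3000*40/(15*10*2) = 400
    cost = 362280 + 3000*40 = 482280

482280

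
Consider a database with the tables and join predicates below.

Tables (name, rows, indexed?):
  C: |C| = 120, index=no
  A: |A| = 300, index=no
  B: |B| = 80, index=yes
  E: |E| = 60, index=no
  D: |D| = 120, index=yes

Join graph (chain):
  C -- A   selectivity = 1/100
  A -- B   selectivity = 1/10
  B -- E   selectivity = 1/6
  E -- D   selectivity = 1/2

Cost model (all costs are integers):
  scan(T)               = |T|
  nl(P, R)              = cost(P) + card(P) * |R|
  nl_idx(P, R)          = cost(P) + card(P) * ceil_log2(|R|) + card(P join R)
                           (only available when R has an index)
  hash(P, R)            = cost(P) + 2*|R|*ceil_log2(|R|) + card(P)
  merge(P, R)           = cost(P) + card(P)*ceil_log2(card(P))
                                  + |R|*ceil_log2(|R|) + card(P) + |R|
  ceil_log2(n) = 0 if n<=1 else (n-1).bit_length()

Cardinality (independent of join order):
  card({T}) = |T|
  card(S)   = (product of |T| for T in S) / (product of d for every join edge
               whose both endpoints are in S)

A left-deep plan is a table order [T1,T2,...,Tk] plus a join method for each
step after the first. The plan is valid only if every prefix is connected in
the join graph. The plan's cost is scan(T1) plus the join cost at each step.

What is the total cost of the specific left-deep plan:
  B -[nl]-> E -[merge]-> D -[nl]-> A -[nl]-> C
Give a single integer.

step 1: scan B: cost=80, card=80
step 2: join E via nl
    card(P join E) = 80*60/(6) = 800
    cost = 80 + 80*60 = 4880
step 3: join D via merge
    card(P join D) = 800*120/(2) = 48000
    cost = 4880 + 800*10 + 120*7 + 800 + 120 = 14640
step 4: join A via nl
    card(P join A) = 48000*300/(10) = 1440000
    cost = 14640 + 48000*300 = 14414640
step 5: join C via nl
    card(P join C) = 1440000*120/(100) = 1728000
    cost = 14414640 + 1440000*120 = 187214640

187214640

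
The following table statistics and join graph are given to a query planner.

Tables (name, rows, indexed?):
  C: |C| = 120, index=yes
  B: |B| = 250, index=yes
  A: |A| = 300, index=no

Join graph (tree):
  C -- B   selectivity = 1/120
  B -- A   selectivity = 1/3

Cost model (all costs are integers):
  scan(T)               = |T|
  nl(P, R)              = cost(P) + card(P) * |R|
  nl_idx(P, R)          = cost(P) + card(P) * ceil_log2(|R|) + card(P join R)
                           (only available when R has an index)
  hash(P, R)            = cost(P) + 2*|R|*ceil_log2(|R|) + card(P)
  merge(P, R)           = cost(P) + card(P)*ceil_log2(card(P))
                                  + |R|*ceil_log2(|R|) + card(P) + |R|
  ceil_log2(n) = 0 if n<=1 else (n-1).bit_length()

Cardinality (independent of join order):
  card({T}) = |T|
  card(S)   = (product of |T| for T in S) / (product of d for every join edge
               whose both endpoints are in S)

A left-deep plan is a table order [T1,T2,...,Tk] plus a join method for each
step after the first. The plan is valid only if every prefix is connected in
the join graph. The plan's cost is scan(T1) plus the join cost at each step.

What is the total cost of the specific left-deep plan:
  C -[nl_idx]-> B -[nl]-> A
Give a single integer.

76330

step 1: scan C: cost=120, card=120
step 2: join B via nl_idx
    card(P join B) = 120*250/(120) = 250
    cost = 120 + 120*8 + 250 = 1330
step 3: join A via nl
    card(P join A) = 250*300/(3) = 25000
    cost = 1330 + 250*300 = 76330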